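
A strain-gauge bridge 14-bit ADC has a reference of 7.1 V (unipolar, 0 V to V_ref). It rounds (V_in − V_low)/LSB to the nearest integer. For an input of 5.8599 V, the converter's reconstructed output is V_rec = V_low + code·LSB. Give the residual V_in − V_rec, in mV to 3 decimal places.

0.147 mV

One LSB is 7.1 V / 16384 = 433.35 µV.
(5.8599 − 0)/0.00043335 = 13522.3383; round gives code 13522.
Reconstructed: 5.8597534 V.
Difference: 0.000146582 V → 0.147 mV.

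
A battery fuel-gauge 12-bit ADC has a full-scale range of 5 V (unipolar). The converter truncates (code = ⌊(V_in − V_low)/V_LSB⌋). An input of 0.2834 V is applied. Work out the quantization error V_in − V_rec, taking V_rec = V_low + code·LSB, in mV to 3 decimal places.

LSB = 5/2^12 = 1.221 mV.
(0.2834 − 0)/0.0012207 = 232.1613; ⌊·⌋ gives code 232.
V_rec = 0 + 232·0.0012207 = 0.28320312 V.
V_in − V_rec = 0.000196875 V = 0.197 mV.

0.197 mV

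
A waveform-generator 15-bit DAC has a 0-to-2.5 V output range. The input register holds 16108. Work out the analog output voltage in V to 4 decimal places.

1.2289 V

LSB = 2.5 V / 2^15 = 76.29 µV.
V_out = 0 + 16108 × 7.62939e-05 V = 1.22894 V.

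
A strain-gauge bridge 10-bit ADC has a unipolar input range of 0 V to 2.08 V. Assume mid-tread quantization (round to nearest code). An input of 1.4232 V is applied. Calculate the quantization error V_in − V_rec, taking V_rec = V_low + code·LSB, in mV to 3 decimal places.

One LSB is 2.08 V / 1024 = 2.031 mV.
(1.4232 − 0)/0.00203125 = 700.6523; round gives code 701.
Reconstructed: 1.4239062 V.
V_in − V_rec = -0.00070625 V = -0.706 mV.

-0.706 mV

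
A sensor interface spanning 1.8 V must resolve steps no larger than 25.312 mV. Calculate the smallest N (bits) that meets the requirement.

Number of steps required ≥ 1.8 V / 25.312 mV = 71.11.
Need 2^N ≥ 71.11; 2^6 = 64, 2^7 = 128.
Minimum N = 7.

7 bits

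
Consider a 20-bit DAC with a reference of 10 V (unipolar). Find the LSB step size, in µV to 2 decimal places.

Full-scale span = 10 V.
LSB = 10 / 2^20 = 10 / 1048576 = 9.53674e-06 V = 9.54 µV.

9.54 µV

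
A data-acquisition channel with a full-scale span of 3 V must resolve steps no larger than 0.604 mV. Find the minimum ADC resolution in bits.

13 bits

Number of steps required ≥ 3 V / 0.604 mV = 4966.89.
Need 2^N ≥ 4966.89; 2^12 = 4096, 2^13 = 8192.
Minimum N = 13.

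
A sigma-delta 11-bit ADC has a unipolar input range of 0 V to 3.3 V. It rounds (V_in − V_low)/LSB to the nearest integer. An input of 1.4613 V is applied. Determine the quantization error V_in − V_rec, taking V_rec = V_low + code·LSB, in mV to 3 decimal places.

-0.175 mV

Step size: 3.3 V ÷ 2^11 = 1.611 mV.
(1.4613 − 0)/0.00161133 = 906.8916; round gives code 907.
V_rec = 0 + 907·0.00161133 = 1.4614746 V.
V_in − V_rec = -0.000174609 V = -0.175 mV.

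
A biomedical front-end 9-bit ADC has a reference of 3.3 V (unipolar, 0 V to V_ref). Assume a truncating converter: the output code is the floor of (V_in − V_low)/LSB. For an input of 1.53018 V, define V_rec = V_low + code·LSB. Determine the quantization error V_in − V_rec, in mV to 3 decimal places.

Step size: 3.3 V ÷ 2^9 = 6.445 mV.
Scaled input = 237.4097 LSBs, so code = 237.
Code 237 maps back to 0 + 237×0.00644531 V = 1.5275391 V.
V_in − V_rec = 0.00264094 V = 2.641 mV.

2.641 mV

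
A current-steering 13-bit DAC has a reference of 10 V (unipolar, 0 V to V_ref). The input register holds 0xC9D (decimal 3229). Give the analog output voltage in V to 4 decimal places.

LSB = 10 V / 2^13 = 1.221 mV.
Code 0xC9D = 3229 decimal.
V_out = 0 + 3229 × 0.0012207 V = 3.94165 V.

3.9417 V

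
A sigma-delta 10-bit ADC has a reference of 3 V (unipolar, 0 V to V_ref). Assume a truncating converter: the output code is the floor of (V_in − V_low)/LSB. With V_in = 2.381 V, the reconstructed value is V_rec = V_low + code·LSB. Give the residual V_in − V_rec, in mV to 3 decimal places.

2.094 mV

One LSB is 3 V / 1024 = 2.930 mV.
(V_in − V_low)/LSB = (2.381 − 0)/0.00292969 = 812.7147 → code 812 (floor).
V_rec = 0 + 812·0.00292969 = 2.3789062 V.
Difference: 0.00209375 V → 2.094 mV.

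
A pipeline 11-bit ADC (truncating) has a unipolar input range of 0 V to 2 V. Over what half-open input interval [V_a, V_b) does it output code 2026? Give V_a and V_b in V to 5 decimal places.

LSB = 2/2^11 = 0.977 mV.
V_a = V_low + 2026·LSB = 1.97852 V; V_b = V_low + 2027·LSB = 1.97949 V.

[1.97852 V, 1.97949 V)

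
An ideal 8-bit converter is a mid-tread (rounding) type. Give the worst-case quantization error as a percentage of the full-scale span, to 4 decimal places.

0.1953 %

Rounding → worst-case error = ½ LSB = V_FS/2^9, so 100/512 = 0.195312 % of full scale.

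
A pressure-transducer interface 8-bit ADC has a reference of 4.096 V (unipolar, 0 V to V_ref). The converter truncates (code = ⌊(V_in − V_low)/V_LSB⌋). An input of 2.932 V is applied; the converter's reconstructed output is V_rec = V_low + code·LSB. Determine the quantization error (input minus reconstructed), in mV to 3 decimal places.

Step size: 4.096 V ÷ 2^8 = 16.000 mV.
Scaled input = 183.2500 LSBs, so code = 183.
V_rec = 0 + 183·0.016 = 2.928 V.
Error = 2.932 − 2.928 = 0.004 V = 4.000 mV.

4.000 mV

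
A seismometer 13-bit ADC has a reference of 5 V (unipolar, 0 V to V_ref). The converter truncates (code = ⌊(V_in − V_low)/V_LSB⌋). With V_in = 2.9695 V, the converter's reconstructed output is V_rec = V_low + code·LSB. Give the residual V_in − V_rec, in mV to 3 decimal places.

Step size: 5 V ÷ 2^13 = 0.610 mV.
(V_in − V_low)/LSB = (2.9695 − 0)/0.000610352 = 4865.2288 → code 4865 (floor).
Code 4865 maps back to 0 + 4865×0.000610352 V = 2.9693604 V.
V_in − V_rec = 0.000139648 V = 0.140 mV.

0.140 mV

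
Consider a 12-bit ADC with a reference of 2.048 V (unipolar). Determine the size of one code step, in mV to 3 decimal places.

Full-scale span = 2.048 V.
LSB = 2.048 / 2^12 = 2.048 / 4096 = 0.0005 V = 0.500 mV.

0.500 mV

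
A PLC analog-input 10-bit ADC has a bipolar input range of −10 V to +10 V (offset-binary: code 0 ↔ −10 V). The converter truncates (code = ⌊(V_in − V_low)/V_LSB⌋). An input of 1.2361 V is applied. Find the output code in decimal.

code 575

Full-scale span = 20 V; LSB = 20/2^10 = 19.531 mV.
(1.2361 − (−10)) / 0.0195312 = 575.288 LSBs.
⌊·⌋(575.288) = 575.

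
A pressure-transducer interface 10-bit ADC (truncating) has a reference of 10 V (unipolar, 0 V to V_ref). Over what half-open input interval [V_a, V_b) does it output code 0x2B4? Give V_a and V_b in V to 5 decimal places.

[6.75781 V, 6.76758 V)

LSB = 10/2^10 = 9.766 mV.
Code 0x2B4 = 692 decimal.
V_a = V_low + 692·LSB = 6.75781 V; V_b = V_low + 693·LSB = 6.76758 V.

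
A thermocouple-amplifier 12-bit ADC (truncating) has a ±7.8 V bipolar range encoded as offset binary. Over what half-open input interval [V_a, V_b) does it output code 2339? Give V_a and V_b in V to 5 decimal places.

LSB = 15.6/2^12 = 3.809 mV.
V_a = V_low + 2339·LSB = 1.1083 V; V_b = V_low + 2340·LSB = 1.11211 V.

[1.10830 V, 1.11211 V)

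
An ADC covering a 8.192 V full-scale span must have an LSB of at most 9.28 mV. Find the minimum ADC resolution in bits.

Number of steps required ≥ 8.192 V / 9.28 mV = 882.76.
Need 2^N ≥ 882.76; 2^9 = 512, 2^10 = 1024.
Minimum N = 10.

10 bits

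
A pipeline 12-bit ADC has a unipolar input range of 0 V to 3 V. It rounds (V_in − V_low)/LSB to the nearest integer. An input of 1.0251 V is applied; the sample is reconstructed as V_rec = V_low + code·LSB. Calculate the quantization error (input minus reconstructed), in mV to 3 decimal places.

-0.291 mV

LSB = 3/2^12 = 0.732 mV.
(V_in − V_low)/LSB = (1.0251 − 0)/0.000732422 = 1399.6032 → code 1400 (round).
V_rec = 0 + 1400·0.000732422 = 1.0253906 V.
V_in − V_rec = -0.000290625 V = -0.291 mV.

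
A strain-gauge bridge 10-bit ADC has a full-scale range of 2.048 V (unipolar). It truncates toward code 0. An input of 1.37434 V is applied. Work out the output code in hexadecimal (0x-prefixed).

code 0x2AF (decimal 687)

With 1024 levels over 2.048 V, one step is 2.000 mV.
Input sits at 687.170 steps above V_low.
⌊·⌋(687.170) = 687.
In hexadecimal (0x-prefixed): 0x2AF.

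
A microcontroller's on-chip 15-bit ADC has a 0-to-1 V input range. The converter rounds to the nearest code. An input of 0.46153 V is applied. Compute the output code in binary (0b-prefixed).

code 0b11101100010011 (decimal 15123)

LSB = 1 V / 32768 = 30.52 µV.
(V_in − V_low)/LSB = (0.46153 − 0) / 3.05176e-05 = 15123.415.
So the output code is 15123.
In binary (0b-prefixed): 0b11101100010011.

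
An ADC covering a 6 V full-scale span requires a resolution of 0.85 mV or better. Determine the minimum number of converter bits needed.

13 bits

Number of steps required ≥ 6 V / 0.85 mV = 7058.82.
Need 2^N ≥ 7058.82; 2^12 = 4096, 2^13 = 8192.
Minimum N = 13.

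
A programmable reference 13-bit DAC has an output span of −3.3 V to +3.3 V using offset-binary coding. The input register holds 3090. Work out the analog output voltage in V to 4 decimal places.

-0.8105 V

LSB = 6.6 V / 2^13 = 0.806 mV.
V_out = (−3.3) + 3090 × 0.000805664 V = -0.810498 V.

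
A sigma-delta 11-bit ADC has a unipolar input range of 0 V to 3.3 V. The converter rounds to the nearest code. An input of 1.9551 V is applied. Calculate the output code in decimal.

With 2048 levels over 3.3 V, one step is 1.611 mV.
(V_in − V_low)/LSB = (1.9551 − 0) / 0.00161133 = 1213.347.
Round → code 1213.

code 1213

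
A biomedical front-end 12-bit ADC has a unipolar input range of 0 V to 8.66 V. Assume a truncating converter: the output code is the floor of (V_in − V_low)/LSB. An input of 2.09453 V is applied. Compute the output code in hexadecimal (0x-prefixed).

LSB = 8.66 V / 4096 = 2.114 mV.
(2.09453 − 0) / 0.00211426 = 990.669 LSBs.
So the output code is 990.
In hexadecimal (0x-prefixed): 0x3DE.

code 0x3DE (decimal 990)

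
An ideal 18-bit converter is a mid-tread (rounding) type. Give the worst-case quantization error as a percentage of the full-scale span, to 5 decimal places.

Rounding → worst-case error = ½ LSB = V_FS/2^19, so 100/524288 = 0.000190735 % of full scale.

0.00019 %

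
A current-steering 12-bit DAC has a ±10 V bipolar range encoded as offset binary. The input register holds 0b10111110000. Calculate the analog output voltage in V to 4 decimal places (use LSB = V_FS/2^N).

-2.5781 V

LSB = 20 V / 2^12 = 4.883 mV.
Code 0b10111110000 = 1520 decimal.
V_out = (−10) + 1520 × 0.00488281 V = -2.57812 V.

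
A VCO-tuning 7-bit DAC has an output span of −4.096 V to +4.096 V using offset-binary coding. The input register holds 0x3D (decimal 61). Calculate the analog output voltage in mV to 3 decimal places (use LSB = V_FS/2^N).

-192.000 mV

LSB = 8.192 V / 2^7 = 64.000 mV.
Code 0x3D = 61 decimal.
V_out = (−4.096) + 61 × 0.064 V = -0.192 V.
= -192.000 mV.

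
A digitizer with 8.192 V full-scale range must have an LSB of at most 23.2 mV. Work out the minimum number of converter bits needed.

Number of steps required ≥ 8.192 V / 23.2 mV = 353.10.
Need 2^N ≥ 353.10; 2^8 = 256, 2^9 = 512.
Minimum N = 9.

9 bits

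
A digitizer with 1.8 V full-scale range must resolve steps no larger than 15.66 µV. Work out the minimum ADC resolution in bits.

17 bits

Number of steps required ≥ 1.8 V / 15.66 µV = 114942.53.
Need 2^N ≥ 114942.53; 2^16 = 65536, 2^17 = 131072.
Minimum N = 17.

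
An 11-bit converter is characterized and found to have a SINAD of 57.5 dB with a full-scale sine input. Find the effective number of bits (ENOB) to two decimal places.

9.26 bits

ENOB = (SINAD − 1.76) / 6.02 = (57.5 − 1.76)/6.02 = 9.259.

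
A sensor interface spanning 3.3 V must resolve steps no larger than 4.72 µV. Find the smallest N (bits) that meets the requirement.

20 bits

Number of steps required ≥ 3.3 V / 4.72 µV = 699152.54.
Need 2^N ≥ 699152.54; 2^19 = 524288, 2^20 = 1048576.
Minimum N = 20.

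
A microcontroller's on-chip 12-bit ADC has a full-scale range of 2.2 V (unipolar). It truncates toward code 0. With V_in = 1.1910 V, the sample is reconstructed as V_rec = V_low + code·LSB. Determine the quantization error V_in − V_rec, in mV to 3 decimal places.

0.229 mV

LSB = 2.2/2^12 = 0.537 mV.
(1.1910 − 0)/0.000537109 = 2217.4255; ⌊·⌋ gives code 2217.
V_rec = 0 + 2217·0.000537109 = 1.1907715 V.
V_in − V_rec = 0.000228516 V = 0.229 mV.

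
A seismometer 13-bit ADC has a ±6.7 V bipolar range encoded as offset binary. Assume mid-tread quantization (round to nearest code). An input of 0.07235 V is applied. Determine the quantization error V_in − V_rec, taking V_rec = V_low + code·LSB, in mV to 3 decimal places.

0.377 mV

Step size: 13.4 V ÷ 2^13 = 1.636 mV.
(0.07235 − (−6.7))/0.00163574 = 4140.2307; round gives code 4140.
Reconstructed: 0.071972656 V.
Difference: 0.000377344 V → 0.377 mV.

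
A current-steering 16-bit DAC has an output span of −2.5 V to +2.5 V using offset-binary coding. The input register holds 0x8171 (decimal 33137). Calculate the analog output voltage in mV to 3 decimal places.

LSB = 5 V / 2^16 = 76.29 µV.
Code 0x8171 = 33137 decimal.
V_out = (−2.5) + 33137 × 7.62939e-05 V = 0.0281525 V.
= 28.152 mV.

28.152 mV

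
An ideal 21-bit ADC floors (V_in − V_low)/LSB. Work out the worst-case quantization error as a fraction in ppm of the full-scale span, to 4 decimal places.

Truncating → worst-case error = 1 LSB = V_FS/2^21, so 1e+06/2097152 = 0.476837 ppm of full scale.

0.4768 ppm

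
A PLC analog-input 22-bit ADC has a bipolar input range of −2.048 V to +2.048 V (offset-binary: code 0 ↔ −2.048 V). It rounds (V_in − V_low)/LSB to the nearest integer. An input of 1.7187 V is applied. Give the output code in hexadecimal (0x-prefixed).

code 0x3ADACD (decimal 3857101)

Full-scale span = 4.096 V; LSB = 4.096/2^22 = 0.98 µV.
(V_in − V_low)/LSB = (1.7187 − (−2.048)) / 9.76563e-07 = 3857100.800.
Round → code 3857101.
In hexadecimal (0x-prefixed): 0x3ADACD.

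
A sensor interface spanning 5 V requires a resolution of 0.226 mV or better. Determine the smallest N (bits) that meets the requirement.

Number of steps required ≥ 5 V / 0.226 mV = 22123.89.
Need 2^N ≥ 22123.89; 2^14 = 16384, 2^15 = 32768.
Minimum N = 15.

15 bits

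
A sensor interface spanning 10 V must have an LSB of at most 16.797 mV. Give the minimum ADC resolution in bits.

Number of steps required ≥ 10 V / 16.797 mV = 595.34.
Need 2^N ≥ 595.34; 2^9 = 512, 2^10 = 1024.
Minimum N = 10.

10 bits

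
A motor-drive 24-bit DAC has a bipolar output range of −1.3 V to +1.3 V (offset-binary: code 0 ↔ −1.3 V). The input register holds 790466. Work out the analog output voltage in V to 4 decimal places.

-1.1775 V

LSB = 2.6 V / 2^24 = 0.15 µV.
V_out = (−1.3) + 790466 × 1.54972e-07 V = -1.1775 V.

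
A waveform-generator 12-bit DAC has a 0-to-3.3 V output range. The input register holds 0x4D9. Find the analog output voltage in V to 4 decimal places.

LSB = 3.3 V / 2^12 = 0.806 mV.
Code 0x4D9 = 1241 decimal.
V_out = 0 + 1241 × 0.000805664 V = 0.999829 V.

0.9998 V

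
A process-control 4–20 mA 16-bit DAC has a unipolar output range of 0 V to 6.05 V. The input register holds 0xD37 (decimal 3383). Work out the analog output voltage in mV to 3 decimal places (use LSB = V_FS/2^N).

312.304 mV

LSB = 6.05 V / 2^16 = 92.32 µV.
Code 0xD37 = 3383 decimal.
V_out = 0 + 3383 × 9.23157e-05 V = 0.312304 V.
= 312.304 mV.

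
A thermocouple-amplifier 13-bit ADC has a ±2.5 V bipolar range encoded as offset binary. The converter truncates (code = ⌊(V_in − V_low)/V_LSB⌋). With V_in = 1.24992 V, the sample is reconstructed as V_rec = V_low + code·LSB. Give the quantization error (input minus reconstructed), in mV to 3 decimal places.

0.530 mV

LSB = 5/2^13 = 0.610 mV.
Scaled input = 6143.8689 LSBs, so code = 6143.
V_rec = (−2.5) + 6143·0.000610352 = 1.2493896 V.
Error = 1.24992 − 1.2493896 = 0.000530352 V = 0.530 mV.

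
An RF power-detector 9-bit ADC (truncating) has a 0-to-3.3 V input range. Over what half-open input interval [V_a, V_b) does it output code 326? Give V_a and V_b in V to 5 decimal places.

LSB = 3.3/2^9 = 6.445 mV.
V_a = V_low + 326·LSB = 2.10117 V; V_b = V_low + 327·LSB = 2.10762 V.

[2.10117 V, 2.10762 V)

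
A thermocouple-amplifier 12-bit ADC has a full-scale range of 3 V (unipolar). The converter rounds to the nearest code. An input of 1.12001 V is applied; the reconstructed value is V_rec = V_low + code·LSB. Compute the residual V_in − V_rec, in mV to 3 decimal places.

Step size: 3 V ÷ 2^12 = 0.732 mV.
(V_in − V_low)/LSB = (1.12001 − 0)/0.000732422 = 1529.1870 → code 1529 (round).
V_rec = 0 + 1529·0.000732422 = 1.119873 V.
V_in − V_rec = 0.000136953 V = 0.137 mV.

0.137 mV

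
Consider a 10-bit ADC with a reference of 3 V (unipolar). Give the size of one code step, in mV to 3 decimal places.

2.930 mV

Full-scale span = 3 V.
LSB = 3 / 2^10 = 3 / 1024 = 0.00292969 V = 2.930 mV.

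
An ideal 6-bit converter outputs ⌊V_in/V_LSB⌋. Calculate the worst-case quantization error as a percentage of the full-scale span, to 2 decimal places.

Truncating → worst-case error = 1 LSB = V_FS/2^6, so 100/64 = 1.5625 % of full scale.

1.56 %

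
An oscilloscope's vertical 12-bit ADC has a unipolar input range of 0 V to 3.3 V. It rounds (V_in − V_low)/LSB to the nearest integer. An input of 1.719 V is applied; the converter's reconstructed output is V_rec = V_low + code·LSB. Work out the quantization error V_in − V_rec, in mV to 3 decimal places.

-0.287 mV

One LSB is 3.3 V / 4096 = 0.806 mV.
(V_in − V_low)/LSB = (1.719 − 0)/0.000805664 = 2133.6436 → code 2134 (round).
Reconstructed: 1.7192871 V.
Error = 1.719 − 1.7192871 = -0.000287109 V = -0.287 mV.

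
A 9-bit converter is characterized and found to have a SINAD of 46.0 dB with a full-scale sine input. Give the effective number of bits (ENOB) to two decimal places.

ENOB = (SINAD − 1.76) / 6.02 = (46.0 − 1.76)/6.02 = 7.349.

7.35 bits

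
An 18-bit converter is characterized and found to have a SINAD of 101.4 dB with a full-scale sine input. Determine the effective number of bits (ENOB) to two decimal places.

16.55 bits

ENOB = (SINAD − 1.76) / 6.02 = (101.4 − 1.76)/6.02 = 16.551.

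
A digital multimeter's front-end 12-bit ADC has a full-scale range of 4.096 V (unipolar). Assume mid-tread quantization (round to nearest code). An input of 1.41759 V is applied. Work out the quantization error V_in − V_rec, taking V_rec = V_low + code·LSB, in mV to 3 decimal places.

LSB = 4.096/2^12 = 1.000 mV.
(V_in − V_low)/LSB = (1.41759 − 0)/0.001 = 1417.5900 → code 1418 (round).
Reconstructed: 1.418 V.
V_in − V_rec = -0.00041 V = -0.410 mV.

-0.410 mV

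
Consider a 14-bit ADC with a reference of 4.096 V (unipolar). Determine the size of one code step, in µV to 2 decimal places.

Full-scale span = 4.096 V.
LSB = 4.096 / 2^14 = 4.096 / 16384 = 0.00025 V = 250.00 µV.

250.00 µV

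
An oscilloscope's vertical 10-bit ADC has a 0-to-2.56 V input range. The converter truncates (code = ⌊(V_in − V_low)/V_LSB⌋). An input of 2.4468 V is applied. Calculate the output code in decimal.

code 978

LSB = 2.56 V / 1024 = 2.500 mV.
(2.4468 − 0) / 0.0025 = 978.720 LSBs.
So the output code is 978.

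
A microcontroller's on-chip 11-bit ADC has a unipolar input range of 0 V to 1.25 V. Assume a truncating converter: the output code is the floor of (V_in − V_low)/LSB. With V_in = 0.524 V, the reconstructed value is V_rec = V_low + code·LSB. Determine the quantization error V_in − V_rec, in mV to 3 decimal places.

0.318 mV

LSB = 1.25/2^11 = 0.610 mV.
(0.524 − 0)/0.000610352 = 858.5216; ⌊·⌋ gives code 858.
V_rec = 0 + 858·0.000610352 = 0.52368164 V.
V_in − V_rec = 0.000318359 V = 0.318 mV.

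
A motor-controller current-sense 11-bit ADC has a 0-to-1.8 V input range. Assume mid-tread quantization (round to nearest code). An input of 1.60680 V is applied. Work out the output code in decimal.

LSB = 1.8 V / 2048 = 0.879 mV.
Input sits at 1828.181 steps above V_low.
round(1828.181) = 1828.

code 1828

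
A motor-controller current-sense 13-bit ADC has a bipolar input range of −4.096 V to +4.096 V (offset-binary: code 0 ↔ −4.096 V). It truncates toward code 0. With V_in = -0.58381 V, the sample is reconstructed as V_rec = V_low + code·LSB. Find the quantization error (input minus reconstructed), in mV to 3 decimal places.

0.190 mV

LSB = 8.192/2^13 = 1.000 mV.
(V_in − V_low)/LSB = (-0.58381 − (−4.096))/0.001 = 3512.1900 → code 3512 (floor).
V_rec = (−4.096) + 3512·0.001 = -0.584 V.
Difference: 0.00019 V → 0.190 mV.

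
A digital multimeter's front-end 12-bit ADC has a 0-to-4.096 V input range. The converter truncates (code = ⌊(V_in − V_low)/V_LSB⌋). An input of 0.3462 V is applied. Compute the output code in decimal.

Full-scale span = 4.096 V; LSB = 4.096/2^12 = 1.000 mV.
Input sits at 346.200 steps above V_low.
⌊·⌋(346.200) = 346.

code 346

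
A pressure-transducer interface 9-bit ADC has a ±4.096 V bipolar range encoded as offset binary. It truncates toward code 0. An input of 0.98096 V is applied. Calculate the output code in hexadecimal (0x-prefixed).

LSB = 8.192 V / 512 = 16.000 mV.
(0.98096 − (−4.096)) / 0.016 = 317.310 LSBs.
Floor → code 317.
In hexadecimal (0x-prefixed): 0x13D.

code 0x13D (decimal 317)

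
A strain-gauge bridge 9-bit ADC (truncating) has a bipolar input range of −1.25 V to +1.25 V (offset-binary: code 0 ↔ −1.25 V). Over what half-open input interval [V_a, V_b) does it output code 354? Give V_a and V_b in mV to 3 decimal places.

[478.516 mV, 483.398 mV)

LSB = 2.5/2^9 = 4.883 mV.
V_a = V_low + 354·LSB = 0.478516 V; V_b = V_low + 355·LSB = 0.483398 V.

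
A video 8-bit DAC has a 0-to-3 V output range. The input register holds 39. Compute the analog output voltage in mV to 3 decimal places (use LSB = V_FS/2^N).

LSB = 3 V / 2^8 = 11.719 mV.
V_out = 0 + 39 × 0.0117188 V = 0.457031 V.
= 457.031 mV.

457.031 mV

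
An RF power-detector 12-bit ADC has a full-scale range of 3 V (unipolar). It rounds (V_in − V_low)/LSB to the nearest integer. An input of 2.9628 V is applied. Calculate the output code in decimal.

With 4096 levels over 3 V, one step is 0.732 mV.
(2.9628 − 0) / 0.000732422 = 4045.210 LSBs.
So the output code is 4045.

code 4045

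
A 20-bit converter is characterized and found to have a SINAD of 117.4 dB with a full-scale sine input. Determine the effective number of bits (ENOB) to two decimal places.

19.21 bits

ENOB = (SINAD − 1.76) / 6.02 = (117.4 − 1.76)/6.02 = 19.209.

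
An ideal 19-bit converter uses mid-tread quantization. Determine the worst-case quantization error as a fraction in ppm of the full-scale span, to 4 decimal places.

0.9537 ppm

Rounding → worst-case error = ½ LSB = V_FS/2^20, so 1e+06/1048576 = 0.953674 ppm of full scale.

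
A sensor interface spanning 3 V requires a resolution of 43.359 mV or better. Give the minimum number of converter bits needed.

7 bits

Number of steps required ≥ 3 V / 43.359 mV = 69.19.
Need 2^N ≥ 69.19; 2^6 = 64, 2^7 = 128.
Minimum N = 7.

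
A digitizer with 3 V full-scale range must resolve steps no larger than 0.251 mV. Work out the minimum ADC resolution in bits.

14 bits

Number of steps required ≥ 3 V / 0.251 mV = 11952.19.
Need 2^N ≥ 11952.19; 2^13 = 8192, 2^14 = 16384.
Minimum N = 14.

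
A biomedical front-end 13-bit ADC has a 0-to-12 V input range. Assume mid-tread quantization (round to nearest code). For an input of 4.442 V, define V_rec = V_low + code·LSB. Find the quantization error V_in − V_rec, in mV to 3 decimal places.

0.594 mV

Step size: 12 V ÷ 2^13 = 1.465 mV.
Scaled input = 3032.4053 LSBs, so code = 3032.
Code 3032 maps back to 0 + 3032×0.00146484 V = 4.4414062 V.
Difference: 0.00059375 V → 0.594 mV.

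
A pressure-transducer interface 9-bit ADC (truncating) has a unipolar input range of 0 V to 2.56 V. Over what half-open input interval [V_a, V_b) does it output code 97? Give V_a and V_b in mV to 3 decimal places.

[485.000 mV, 490.000 mV)

LSB = 2.56/2^9 = 5.000 mV.
V_a = V_low + 97·LSB = 0.485 V; V_b = V_low + 98·LSB = 0.49 V.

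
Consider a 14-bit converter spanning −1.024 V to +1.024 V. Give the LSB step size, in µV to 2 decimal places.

125.00 µV

Full-scale span = 2.048 V.
LSB = 2.048 / 2^14 = 2.048 / 16384 = 0.000125 V = 125.00 µV.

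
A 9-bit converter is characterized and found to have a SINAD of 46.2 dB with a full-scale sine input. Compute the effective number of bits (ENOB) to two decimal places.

ENOB = (SINAD − 1.76) / 6.02 = (46.2 − 1.76)/6.02 = 7.382.

7.38 bits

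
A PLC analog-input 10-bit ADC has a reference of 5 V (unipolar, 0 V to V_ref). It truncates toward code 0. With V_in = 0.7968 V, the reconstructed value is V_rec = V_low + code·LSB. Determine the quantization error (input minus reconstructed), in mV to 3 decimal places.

0.902 mV

One LSB is 5 V / 1024 = 4.883 mV.
Scaled input = 163.1846 LSBs, so code = 163.
Reconstructed: 0.79589844 V.
Difference: 0.000901563 V → 0.902 mV.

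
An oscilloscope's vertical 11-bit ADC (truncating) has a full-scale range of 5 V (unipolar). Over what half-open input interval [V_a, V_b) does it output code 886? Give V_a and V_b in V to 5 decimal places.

[2.16309 V, 2.16553 V)

LSB = 5/2^11 = 2.441 mV.
V_a = V_low + 886·LSB = 2.16309 V; V_b = V_low + 887·LSB = 2.16553 V.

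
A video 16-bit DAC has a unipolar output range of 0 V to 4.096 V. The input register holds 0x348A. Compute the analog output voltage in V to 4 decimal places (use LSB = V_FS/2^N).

LSB = 4.096 V / 2^16 = 62.50 µV.
Code 0x348A = 13450 decimal.
V_out = 0 + 13450 × 6.25e-05 V = 0.840625 V.

0.8406 V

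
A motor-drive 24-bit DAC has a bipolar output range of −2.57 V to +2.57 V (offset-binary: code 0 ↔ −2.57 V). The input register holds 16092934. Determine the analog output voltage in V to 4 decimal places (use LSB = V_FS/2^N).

LSB = 5.14 V / 2^24 = 0.31 µV.
V_out = (−2.57) + 16092934 × 3.06368e-07 V = 2.36036 V.

2.3604 V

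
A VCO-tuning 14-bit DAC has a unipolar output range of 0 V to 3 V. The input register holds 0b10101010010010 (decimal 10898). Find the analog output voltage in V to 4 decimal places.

1.9955 V

LSB = 3 V / 2^14 = 183.11 µV.
Code 0b10101010010010 = 10898 decimal.
V_out = 0 + 10898 × 0.000183105 V = 1.99548 V.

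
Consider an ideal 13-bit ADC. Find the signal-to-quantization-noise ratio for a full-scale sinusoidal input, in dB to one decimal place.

SNR ≈ 6.02·N + 1.76 dB = 6.02·13 + 1.76 = 80.02 dB.

80.0 dB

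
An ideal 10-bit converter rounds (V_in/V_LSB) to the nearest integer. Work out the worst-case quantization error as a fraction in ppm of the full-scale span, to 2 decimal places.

Rounding → worst-case error = ½ LSB = V_FS/2^11, so 1e+06/2048 = 488.281 ppm of full scale.

488.28 ppm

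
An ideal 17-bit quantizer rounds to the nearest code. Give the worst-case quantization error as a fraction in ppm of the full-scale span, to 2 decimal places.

3.81 ppm

Rounding → worst-case error = ½ LSB = V_FS/2^18, so 1e+06/262144 = 3.8147 ppm of full scale.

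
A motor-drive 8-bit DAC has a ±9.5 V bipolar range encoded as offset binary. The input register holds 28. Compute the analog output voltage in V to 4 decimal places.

LSB = 19 V / 2^8 = 74.219 mV.
V_out = (−9.5) + 28 × 0.0742188 V = -7.42188 V.

-7.4219 V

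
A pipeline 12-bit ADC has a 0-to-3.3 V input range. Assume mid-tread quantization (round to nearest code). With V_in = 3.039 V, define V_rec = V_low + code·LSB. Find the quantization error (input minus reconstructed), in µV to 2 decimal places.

35.16 µV

One LSB is 3.3 V / 4096 = 0.806 mV.
(V_in − V_low)/LSB = (3.039 − 0)/0.000805664 = 3772.0436 → code 3772 (round).
Reconstructed: 3.0389648 V.
Difference: 3.51562e-05 V → 35.16 µV.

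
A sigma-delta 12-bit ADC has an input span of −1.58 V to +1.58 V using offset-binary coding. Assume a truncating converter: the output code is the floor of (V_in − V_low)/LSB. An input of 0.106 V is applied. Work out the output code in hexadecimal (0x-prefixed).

Full-scale span = 3.16 V; LSB = 3.16/2^12 = 0.771 mV.
(V_in − V_low)/LSB = (0.106 − (−1.58)) / 0.000771484 = 2185.397.
⌊·⌋(2185.397) = 2185.
In hexadecimal (0x-prefixed): 0x889.

code 0x889 (decimal 2185)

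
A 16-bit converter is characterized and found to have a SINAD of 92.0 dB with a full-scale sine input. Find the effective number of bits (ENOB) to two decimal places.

14.99 bits

ENOB = (SINAD − 1.76) / 6.02 = (92.0 − 1.76)/6.02 = 14.990.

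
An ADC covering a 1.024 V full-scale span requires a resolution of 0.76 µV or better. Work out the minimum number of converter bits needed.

21 bits

Number of steps required ≥ 1.024 V / 0.76 µV = 1347368.42.
Need 2^N ≥ 1347368.42; 2^20 = 1048576, 2^21 = 2097152.
Minimum N = 21.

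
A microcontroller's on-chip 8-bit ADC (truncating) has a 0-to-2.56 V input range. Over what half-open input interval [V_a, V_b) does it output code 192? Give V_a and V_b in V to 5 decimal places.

[1.92000 V, 1.93000 V)

LSB = 2.56/2^8 = 10.000 mV.
V_a = V_low + 192·LSB = 1.92 V; V_b = V_low + 193·LSB = 1.93 V.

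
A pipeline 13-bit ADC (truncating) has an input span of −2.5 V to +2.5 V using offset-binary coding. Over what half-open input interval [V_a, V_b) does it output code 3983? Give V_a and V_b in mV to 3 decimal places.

[-68.970 mV, -68.359 mV)

LSB = 5/2^13 = 0.610 mV.
V_a = V_low + 3983·LSB = -0.0689697 V; V_b = V_low + 3984·LSB = -0.0683594 V.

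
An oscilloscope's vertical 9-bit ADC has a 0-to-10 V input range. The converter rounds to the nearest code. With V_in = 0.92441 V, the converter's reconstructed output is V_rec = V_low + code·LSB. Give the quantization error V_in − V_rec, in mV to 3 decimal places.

One LSB is 10 V / 512 = 19.531 mV.
(V_in − V_low)/LSB = (0.92441 − 0)/0.0195312 = 47.3298 → code 47 (round).
Reconstructed: 0.91796875 V.
V_in − V_rec = 0.00644125 V = 6.441 mV.

6.441 mV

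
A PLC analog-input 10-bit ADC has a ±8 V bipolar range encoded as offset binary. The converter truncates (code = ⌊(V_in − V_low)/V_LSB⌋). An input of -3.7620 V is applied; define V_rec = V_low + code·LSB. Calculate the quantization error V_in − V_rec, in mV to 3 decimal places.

One LSB is 16 V / 1024 = 15.625 mV.
(V_in − V_low)/LSB = (-3.7620 − (−8))/0.015625 = 271.2320 → code 271 (floor).
Code 271 maps back to (−8) + 271×0.015625 V = -3.765625 V.
V_in − V_rec = 0.003625 V = 3.625 mV.

3.625 mV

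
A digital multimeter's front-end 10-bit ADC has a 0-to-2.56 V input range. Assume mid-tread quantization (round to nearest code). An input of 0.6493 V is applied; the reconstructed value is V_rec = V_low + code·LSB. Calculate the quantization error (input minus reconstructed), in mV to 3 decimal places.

-0.700 mV

LSB = 2.56/2^10 = 2.500 mV.
(V_in − V_low)/LSB = (0.6493 − 0)/0.0025 = 259.7200 → code 260 (round).
V_rec = 0 + 260·0.0025 = 0.65 V.
Error = 0.6493 − 0.65 = -0.0007 V = -0.700 mV.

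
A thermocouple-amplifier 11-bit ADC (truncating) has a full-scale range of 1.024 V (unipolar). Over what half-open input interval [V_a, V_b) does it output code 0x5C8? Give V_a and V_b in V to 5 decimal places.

LSB = 1.024/2^11 = 0.500 mV.
Code 0x5C8 = 1480 decimal.
V_a = V_low + 1480·LSB = 0.74 V; V_b = V_low + 1481·LSB = 0.7405 V.

[0.74000 V, 0.74050 V)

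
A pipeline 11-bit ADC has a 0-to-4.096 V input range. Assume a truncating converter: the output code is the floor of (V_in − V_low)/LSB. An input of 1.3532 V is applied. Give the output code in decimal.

With 2048 levels over 4.096 V, one step is 2.000 mV.
(1.3532 − 0) / 0.002 = 676.600 LSBs.
So the output code is 676.

code 676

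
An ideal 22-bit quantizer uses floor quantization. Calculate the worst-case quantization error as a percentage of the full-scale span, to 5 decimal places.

Truncating → worst-case error = 1 LSB = V_FS/2^22, so 100/4194304 = 2.38419e-05 % of full scale.

0.00002 %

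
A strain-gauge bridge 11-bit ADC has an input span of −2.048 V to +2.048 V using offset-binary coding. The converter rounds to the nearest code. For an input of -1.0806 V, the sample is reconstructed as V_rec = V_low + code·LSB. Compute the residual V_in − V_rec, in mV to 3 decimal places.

Step size: 4.096 V ÷ 2^11 = 2.000 mV.
(V_in − V_low)/LSB = (-1.0806 − (−2.048))/0.002 = 483.7000 → code 484 (round).
Reconstructed: -1.08 V.
V_in − V_rec = -0.0006 V = -0.600 mV.

-0.600 mV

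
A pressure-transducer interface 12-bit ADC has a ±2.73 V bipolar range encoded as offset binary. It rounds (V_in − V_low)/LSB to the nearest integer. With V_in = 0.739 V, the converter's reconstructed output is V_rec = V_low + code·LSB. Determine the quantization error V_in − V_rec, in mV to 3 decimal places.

Step size: 5.46 V ÷ 2^12 = 1.333 mV.
(V_in − V_low)/LSB = (0.739 − (−2.73))/0.00133301 = 2602.3853 → code 2602 (round).
V_rec = (−2.73) + 2602·0.00133301 = 0.73848633 V.
Error = 0.739 − 0.73848633 = 0.000513672 V = 0.514 mV.

0.514 mV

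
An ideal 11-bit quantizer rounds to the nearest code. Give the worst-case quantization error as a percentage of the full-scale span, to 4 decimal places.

0.0244 %

Rounding → worst-case error = ½ LSB = V_FS/2^12, so 100/4096 = 0.0244141 % of full scale.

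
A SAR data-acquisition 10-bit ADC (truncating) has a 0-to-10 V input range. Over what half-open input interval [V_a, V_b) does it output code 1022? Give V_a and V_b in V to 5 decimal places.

LSB = 10/2^10 = 9.766 mV.
V_a = V_low + 1022·LSB = 9.98047 V; V_b = V_low + 1023·LSB = 9.99023 V.

[9.98047 V, 9.99023 V)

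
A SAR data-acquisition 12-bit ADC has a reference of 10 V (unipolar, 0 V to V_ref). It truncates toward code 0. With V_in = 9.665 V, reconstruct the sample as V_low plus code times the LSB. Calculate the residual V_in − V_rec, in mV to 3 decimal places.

LSB = 10/2^12 = 2.441 mV.
(V_in − V_low)/LSB = (9.665 − 0)/0.00244141 = 3958.7840 → code 3958 (floor).
Reconstructed: 9.6630859 V.
Error = 9.665 − 9.6630859 = 0.00191406 V = 1.914 mV.

1.914 mV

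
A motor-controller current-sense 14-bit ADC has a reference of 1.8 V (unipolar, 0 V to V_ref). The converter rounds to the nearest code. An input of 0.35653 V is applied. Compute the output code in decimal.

code 3245

LSB = 1.8 V / 16384 = 109.86 µV.
(V_in − V_low)/LSB = (0.35653 − 0) / 0.000109863 = 3245.215.
So the output code is 3245.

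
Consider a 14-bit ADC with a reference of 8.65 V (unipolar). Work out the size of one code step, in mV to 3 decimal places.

Full-scale span = 8.65 V.
LSB = 8.65 / 2^14 = 8.65 / 16384 = 0.000527954 V = 0.528 mV.

0.528 mV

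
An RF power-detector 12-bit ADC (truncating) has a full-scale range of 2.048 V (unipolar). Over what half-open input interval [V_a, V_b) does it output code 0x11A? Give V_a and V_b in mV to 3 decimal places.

LSB = 2.048/2^12 = 0.500 mV.
Code 0x11A = 282 decimal.
V_a = V_low + 282·LSB = 0.141 V; V_b = V_low + 283·LSB = 0.1415 V.

[141.000 mV, 141.500 mV)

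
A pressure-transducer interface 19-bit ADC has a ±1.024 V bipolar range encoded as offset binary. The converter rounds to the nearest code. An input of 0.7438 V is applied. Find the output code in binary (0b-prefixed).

code 0b1101110011111001101 (decimal 452557)

Full-scale span = 2.048 V; LSB = 2.048/2^19 = 3.91 µV.
(0.7438 − (−1.024)) / 3.90625e-06 = 452556.800 LSBs.
round(452556.800) = 452557.
In binary (0b-prefixed): 0b1101110011111001101.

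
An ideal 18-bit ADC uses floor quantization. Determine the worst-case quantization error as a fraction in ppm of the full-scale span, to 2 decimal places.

Truncating → worst-case error = 1 LSB = V_FS/2^18, so 1e+06/262144 = 3.8147 ppm of full scale.

3.81 ppm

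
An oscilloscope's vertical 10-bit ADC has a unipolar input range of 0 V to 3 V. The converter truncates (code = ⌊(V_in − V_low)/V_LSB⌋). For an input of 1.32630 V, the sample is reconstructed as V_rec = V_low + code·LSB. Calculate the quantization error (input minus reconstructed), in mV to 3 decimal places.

2.081 mV

LSB = 3/2^10 = 2.930 mV.
(1.32630 − 0)/0.00292969 = 452.7104; ⌊·⌋ gives code 452.
V_rec = 0 + 452·0.00292969 = 1.3242188 V.
Difference: 0.00208125 V → 2.081 mV.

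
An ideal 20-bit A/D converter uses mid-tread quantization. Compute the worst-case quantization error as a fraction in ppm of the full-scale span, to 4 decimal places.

Rounding → worst-case error = ½ LSB = V_FS/2^21, so 1e+06/2097152 = 0.476837 ppm of full scale.

0.4768 ppm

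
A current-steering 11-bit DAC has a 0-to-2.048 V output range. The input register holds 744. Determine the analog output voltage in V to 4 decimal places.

0.7440 V

LSB = 2.048 V / 2^11 = 1.000 mV.
V_out = 0 + 744 × 0.001 V = 0.744 V.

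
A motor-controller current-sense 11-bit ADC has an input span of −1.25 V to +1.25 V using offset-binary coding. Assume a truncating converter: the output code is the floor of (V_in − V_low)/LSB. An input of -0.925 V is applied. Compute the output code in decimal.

LSB = 2.5 V / 2048 = 1.221 mV.
(-0.925 − (−1.25)) / 0.0012207 = 266.240 LSBs.
So the output code is 266.

code 266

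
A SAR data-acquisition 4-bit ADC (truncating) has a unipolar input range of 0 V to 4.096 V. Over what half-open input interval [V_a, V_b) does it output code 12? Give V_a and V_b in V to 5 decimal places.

[3.07200 V, 3.32800 V)

LSB = 4.096/2^4 = 256.000 mV.
V_a = V_low + 12·LSB = 3.072 V; V_b = V_low + 13·LSB = 3.328 V.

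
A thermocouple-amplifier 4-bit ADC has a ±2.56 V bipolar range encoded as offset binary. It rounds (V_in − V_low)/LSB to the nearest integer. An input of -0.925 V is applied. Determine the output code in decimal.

With 16 levels over 5.12 V, one step is 320.000 mV.
Input sits at 5.109 steps above V_low.
round(5.109) = 5.

code 5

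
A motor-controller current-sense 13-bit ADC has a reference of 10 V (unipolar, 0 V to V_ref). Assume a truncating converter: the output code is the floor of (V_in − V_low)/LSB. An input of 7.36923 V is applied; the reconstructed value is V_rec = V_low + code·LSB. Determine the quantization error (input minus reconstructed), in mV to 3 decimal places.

1.066 mV

One LSB is 10 V / 8192 = 1.221 mV.
(V_in − V_low)/LSB = (7.36923 − 0)/0.0012207 = 6036.8732 → code 6036 (floor).
Code 6036 maps back to 0 + 6036×0.0012207 V = 7.3681641 V.
Error = 7.36923 − 7.3681641 = 0.00106594 V = 1.066 mV.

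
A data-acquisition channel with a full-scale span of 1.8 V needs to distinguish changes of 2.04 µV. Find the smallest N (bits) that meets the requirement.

Number of steps required ≥ 1.8 V / 2.04 µV = 882352.94.
Need 2^N ≥ 882352.94; 2^19 = 524288, 2^20 = 1048576.
Minimum N = 20.

20 bits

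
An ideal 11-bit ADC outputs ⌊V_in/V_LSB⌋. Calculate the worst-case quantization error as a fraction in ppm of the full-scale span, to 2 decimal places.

Truncating → worst-case error = 1 LSB = V_FS/2^11, so 1e+06/2048 = 488.281 ppm of full scale.

488.28 ppm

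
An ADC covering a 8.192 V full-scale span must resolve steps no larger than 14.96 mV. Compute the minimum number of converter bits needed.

10 bits

Number of steps required ≥ 8.192 V / 14.96 mV = 547.59.
Need 2^N ≥ 547.59; 2^9 = 512, 2^10 = 1024.
Minimum N = 10.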